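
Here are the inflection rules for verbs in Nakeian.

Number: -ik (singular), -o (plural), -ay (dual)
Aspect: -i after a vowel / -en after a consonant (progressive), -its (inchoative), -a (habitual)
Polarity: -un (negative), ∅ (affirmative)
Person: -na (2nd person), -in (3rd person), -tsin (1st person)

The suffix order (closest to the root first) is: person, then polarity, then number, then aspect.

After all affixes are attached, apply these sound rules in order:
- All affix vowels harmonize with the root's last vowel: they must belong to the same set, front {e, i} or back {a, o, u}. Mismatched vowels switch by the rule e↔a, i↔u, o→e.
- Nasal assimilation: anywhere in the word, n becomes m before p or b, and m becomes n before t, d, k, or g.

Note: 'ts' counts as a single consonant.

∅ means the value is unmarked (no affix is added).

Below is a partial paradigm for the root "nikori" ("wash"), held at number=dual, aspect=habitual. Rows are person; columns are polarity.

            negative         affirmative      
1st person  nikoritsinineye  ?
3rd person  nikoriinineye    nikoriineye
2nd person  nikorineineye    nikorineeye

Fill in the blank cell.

Attach person 1st person -tsin → nikoritsin.
polarity = affirmative: zero marking, form stays nikoritsin.
Attach number dual -ay → nikoritsinay.
Attach aspect habitual -a → nikoritsinaya.
Apply vowel harmony: nikoritsinaya → nikoritsineye.
Nasal assimilation: no change.

nikoritsineye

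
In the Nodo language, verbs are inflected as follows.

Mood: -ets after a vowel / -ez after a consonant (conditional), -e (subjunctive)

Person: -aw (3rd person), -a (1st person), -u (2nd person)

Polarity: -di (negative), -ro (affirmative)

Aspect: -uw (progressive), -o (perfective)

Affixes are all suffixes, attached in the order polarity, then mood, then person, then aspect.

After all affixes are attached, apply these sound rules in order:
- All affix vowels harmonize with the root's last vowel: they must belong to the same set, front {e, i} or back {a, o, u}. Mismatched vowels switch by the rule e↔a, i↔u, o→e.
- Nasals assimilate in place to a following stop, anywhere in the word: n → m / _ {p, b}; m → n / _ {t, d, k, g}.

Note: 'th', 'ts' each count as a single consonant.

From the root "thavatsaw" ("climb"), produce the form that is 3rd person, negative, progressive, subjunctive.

thavatsawduaawuw

Attach polarity negative -di → thavatsawdi.
Attach mood subjunctive -e → thavatsawdie.
Attach person 3rd person -aw → thavatsawdieaw.
Attach aspect progressive -uw → thavatsawdieawuw.
Apply vowel harmony: thavatsawdieawuw → thavatsawduaawuw.
Nasal assimilation: no change.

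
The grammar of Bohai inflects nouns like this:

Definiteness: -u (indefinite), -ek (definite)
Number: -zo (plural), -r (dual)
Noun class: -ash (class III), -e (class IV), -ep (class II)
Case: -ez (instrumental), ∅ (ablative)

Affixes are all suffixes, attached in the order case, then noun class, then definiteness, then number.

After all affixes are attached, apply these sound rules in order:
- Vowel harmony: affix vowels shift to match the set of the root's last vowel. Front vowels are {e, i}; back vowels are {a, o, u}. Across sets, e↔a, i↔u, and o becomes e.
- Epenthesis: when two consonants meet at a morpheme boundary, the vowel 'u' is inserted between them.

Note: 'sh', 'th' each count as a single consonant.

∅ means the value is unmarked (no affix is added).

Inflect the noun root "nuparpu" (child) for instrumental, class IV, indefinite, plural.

nuparpuazauzo

Attach case instrumental -ez → nuparpuez.
Attach noun class class IV -e → nuparpueze.
Attach definiteness indefinite -u → nuparpuezeu.
Attach number plural -zo → nuparpuezeuzo.
Apply vowel harmony: nuparpuezeuzo → nuparpuazauzo.
Epenthesis: no change.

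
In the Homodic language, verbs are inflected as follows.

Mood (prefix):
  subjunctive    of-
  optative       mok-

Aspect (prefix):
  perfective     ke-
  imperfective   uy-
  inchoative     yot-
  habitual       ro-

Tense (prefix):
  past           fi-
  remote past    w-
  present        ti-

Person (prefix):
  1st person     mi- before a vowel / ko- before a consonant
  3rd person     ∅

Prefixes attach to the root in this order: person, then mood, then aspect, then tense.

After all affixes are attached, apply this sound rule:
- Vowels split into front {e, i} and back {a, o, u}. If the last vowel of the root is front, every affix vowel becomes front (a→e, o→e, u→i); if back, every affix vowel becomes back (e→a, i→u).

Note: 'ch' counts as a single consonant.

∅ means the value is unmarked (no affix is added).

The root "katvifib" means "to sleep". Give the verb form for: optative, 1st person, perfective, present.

tikemekkekatvifib

Attach person 1st person ko- (before consonant 'k') → kokatvifib.
Attach mood optative mok- → mokkokatvifib.
Attach aspect perfective ke- → kemokkokatvifib.
Attach tense present ti- → tikemokkokatvifib.
Apply vowel harmony: tikemokkokatvifib → tikemekkekatvifib.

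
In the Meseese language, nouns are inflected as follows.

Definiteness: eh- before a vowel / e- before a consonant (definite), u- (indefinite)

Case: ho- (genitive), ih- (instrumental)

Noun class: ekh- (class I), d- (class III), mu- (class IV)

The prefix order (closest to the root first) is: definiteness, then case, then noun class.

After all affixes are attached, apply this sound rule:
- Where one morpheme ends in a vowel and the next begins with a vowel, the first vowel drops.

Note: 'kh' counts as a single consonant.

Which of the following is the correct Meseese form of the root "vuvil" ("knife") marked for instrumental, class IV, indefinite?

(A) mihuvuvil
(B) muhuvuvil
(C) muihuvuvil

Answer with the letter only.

A

Attach definiteness indefinite u- → uvuvil.
Attach case instrumental ih- → ihuvuvil.
Attach noun class class IV mu- → muihuvuvil.
Apply vowel deletion: muihuvuvil → mihuvuvil.
So the correct form is mihuvuvil, option (A).
(B) muhuvuvil is wrong: it uses genitive instead of instrumental for case.
(C) muihuvuvil is wrong: it fails to apply the sound rule(s).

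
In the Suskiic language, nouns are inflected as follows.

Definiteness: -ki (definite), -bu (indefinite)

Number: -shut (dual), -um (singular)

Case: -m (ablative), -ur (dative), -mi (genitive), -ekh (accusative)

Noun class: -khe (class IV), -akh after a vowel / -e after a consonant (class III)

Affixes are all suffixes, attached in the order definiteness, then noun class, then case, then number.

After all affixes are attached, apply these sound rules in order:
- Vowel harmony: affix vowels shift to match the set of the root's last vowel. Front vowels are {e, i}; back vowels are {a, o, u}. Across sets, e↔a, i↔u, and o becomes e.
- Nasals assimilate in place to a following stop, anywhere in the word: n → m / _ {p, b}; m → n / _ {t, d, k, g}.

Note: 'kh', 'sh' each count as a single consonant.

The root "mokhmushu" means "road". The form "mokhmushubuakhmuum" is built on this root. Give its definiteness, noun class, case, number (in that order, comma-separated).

Segment: mokhmushu-bu-akh-mi-um.
definiteness: -bu → indefinite.
noun class: -akh/e → class III.
case: -mi → genitive.
number: -um → singular.

indefinite, class III, genitive, singular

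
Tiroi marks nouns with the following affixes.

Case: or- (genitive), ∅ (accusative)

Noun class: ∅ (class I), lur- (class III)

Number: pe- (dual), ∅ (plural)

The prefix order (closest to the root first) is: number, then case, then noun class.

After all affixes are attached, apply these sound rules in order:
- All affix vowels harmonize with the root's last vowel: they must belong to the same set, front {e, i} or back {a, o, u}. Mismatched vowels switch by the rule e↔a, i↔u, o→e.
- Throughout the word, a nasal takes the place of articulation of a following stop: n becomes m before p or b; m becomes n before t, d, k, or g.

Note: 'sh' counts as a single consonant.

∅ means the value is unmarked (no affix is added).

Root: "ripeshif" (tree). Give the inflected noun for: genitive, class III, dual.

lirerperipeshif

Attach number dual pe- → peripeshif.
Attach case genitive or- → orperipeshif.
Attach noun class class III lur- → lurorperipeshif.
Apply vowel harmony: lurorperipeshif → lirerperipeshif.
Nasal assimilation: no change.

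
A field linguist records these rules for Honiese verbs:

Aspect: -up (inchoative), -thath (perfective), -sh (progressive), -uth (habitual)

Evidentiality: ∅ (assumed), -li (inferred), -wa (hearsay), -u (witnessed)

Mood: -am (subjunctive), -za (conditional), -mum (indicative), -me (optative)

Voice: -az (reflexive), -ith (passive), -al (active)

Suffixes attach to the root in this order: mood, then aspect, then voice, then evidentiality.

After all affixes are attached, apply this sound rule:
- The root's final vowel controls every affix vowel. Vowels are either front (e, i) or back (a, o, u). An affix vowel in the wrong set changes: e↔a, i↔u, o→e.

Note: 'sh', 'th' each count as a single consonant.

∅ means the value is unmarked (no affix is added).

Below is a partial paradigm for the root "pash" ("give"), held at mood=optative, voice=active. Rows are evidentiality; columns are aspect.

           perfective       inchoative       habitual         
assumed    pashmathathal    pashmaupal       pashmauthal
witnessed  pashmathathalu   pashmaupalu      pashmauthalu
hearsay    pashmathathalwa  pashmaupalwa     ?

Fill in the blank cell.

Attach mood optative -me → pashme.
Attach aspect habitual -uth → pashmeuth.
Attach voice active -al → pashmeuthal.
Attach evidentiality hearsay -wa → pashmeuthalwa.
Apply vowel harmony: pashmeuthalwa → pashmauthalwa.

pashmauthalwa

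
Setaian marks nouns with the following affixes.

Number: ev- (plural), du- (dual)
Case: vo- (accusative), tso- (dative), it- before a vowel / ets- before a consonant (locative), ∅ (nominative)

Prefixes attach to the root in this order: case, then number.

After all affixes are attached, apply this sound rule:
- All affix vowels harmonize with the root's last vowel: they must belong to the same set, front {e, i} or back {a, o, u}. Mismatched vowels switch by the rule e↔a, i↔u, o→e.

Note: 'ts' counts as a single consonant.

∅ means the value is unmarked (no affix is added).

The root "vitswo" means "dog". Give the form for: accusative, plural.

avvovitswo

Attach case accusative vo- → vovitswo.
Attach number plural ev- → evvovitswo.
Apply vowel harmony: evvovitswo → avvovitswo.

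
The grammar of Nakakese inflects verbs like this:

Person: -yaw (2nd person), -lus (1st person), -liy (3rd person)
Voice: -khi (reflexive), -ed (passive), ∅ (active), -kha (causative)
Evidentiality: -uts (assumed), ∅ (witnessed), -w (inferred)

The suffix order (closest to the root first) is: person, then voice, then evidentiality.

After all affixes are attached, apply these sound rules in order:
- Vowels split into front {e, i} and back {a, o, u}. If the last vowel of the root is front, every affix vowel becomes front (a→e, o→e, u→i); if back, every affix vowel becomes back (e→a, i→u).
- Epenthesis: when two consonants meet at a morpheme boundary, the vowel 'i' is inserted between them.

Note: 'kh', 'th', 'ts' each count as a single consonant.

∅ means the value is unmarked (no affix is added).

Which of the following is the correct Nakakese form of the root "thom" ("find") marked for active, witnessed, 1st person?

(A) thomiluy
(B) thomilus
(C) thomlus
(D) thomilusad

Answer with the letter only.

Attach person 1st person -lus → thomlus.
voice = active: zero marking, form stays thomlus.
evidentiality = witnessed: zero marking, form stays thomlus.
Vowel harmony: no change.
Apply epenthesis: thomlus → thomilus.
So the correct form is thomilus, option (B).
(A) thomiluy is wrong: it uses 3rd person instead of 1st person for person.
(D) thomilusad is wrong: it uses passive instead of active for voice.
(C) thomlus is wrong: it fails to apply the sound rule(s).

B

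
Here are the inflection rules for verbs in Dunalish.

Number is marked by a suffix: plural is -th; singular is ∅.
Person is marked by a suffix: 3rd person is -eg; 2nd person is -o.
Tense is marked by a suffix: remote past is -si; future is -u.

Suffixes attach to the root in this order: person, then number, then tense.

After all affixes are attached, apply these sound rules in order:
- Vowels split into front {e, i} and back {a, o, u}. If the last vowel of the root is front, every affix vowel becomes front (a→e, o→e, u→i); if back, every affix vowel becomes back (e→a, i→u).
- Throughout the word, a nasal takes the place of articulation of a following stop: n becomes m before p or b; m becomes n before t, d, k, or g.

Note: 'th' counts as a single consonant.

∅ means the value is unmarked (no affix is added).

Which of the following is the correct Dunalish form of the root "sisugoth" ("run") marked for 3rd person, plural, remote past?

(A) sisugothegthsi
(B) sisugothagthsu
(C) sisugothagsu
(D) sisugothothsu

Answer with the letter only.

B

Attach person 3rd person -eg → sisugotheg.
Attach number plural -th → sisugothegth.
Attach tense remote past -si → sisugothegthsi.
Apply vowel harmony: sisugothegthsi → sisugothagthsu.
Nasal assimilation: no change.
So the correct form is sisugothagthsu, option (B).
(D) sisugothothsu is wrong: it uses 2nd person instead of 3rd person for person.
(A) sisugothegthsi is wrong: it fails to apply the sound rule(s).
(C) sisugothagsu is wrong: it uses singular instead of plural for number.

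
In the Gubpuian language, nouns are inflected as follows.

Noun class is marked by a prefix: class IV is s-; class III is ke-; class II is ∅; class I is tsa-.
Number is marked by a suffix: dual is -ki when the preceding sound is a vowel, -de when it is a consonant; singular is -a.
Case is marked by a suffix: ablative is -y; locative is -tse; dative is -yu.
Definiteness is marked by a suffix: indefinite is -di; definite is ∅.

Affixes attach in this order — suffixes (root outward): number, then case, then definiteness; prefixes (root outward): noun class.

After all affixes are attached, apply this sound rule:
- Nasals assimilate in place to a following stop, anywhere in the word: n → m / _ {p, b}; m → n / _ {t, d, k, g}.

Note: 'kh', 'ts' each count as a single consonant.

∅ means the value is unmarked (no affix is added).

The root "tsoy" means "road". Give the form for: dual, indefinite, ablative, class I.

Attach number dual -de (after consonant 'y') → tsoyde.
Attach case ablative -y → tsoydey.
Attach noun class class I tsa- → tsatsoydey.
Attach definiteness indefinite -di → tsatsoydeydi.
Nasal assimilation: no change.

tsatsoydeydi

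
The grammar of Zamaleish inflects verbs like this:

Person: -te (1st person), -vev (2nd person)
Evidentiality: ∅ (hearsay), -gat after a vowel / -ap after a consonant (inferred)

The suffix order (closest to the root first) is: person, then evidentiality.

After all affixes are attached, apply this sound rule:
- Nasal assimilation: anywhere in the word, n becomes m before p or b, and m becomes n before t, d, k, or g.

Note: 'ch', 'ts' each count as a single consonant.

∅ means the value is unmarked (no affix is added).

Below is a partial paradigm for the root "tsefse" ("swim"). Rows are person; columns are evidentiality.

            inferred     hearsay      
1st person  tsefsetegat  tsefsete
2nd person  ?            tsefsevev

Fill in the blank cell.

tsefsevevap

Attach person 2nd person -vev → tsefsevev.
Attach evidentiality inferred -ap (after consonant 'v') → tsefsevevap.
Nasal assimilation: no change.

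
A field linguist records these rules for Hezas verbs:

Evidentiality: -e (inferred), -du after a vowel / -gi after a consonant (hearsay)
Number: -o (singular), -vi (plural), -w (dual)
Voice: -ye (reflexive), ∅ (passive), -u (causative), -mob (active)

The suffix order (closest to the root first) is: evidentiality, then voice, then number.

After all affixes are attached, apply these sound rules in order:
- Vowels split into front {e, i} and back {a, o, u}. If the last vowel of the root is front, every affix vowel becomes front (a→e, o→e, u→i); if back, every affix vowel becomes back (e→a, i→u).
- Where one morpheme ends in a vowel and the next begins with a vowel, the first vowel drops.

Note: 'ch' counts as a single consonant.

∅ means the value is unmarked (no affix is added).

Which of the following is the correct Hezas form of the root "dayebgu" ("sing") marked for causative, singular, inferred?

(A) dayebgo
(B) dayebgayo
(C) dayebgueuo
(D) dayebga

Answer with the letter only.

Attach evidentiality inferred -e → dayebgue.
Attach voice causative -u → dayebgueu.
Attach number singular -o → dayebgueuo.
Apply vowel harmony: dayebgueuo → dayebguauo.
Apply vowel deletion: dayebguauo → dayebgo.
So the correct form is dayebgo, option (A).
(D) dayebga is wrong: it has the affixes in the wrong order.
(B) dayebgayo is wrong: it uses reflexive instead of causative for voice.
(C) dayebgueuo is wrong: it fails to apply the sound rule(s).

A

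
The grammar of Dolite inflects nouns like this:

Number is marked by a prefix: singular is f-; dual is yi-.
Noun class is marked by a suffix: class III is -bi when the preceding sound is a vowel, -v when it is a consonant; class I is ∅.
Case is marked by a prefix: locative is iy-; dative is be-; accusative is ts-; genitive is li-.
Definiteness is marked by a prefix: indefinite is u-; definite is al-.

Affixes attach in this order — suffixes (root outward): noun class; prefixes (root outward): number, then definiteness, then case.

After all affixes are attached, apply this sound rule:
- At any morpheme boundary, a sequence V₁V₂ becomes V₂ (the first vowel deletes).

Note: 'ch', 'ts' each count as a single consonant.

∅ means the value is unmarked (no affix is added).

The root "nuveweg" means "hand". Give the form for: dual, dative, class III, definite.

Attach number dual yi- → yinuveweg.
Attach noun class class III -v (after consonant 'g') → yinuvewegv.
Attach definiteness definite al- → alyinuvewegv.
Attach case dative be- → bealyinuvewegv.
Apply vowel deletion: bealyinuvewegv → balyinuvewegv.

balyinuvewegv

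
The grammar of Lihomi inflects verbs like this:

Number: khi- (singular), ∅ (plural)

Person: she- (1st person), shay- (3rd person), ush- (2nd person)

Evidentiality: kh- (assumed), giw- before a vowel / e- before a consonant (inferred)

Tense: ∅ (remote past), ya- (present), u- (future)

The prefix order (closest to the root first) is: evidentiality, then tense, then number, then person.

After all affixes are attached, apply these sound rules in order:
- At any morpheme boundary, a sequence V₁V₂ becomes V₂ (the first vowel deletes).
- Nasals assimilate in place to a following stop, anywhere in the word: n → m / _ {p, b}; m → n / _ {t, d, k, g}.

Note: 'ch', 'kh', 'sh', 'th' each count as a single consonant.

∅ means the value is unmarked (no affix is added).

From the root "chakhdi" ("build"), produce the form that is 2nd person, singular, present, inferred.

ushkhiyechakhdi

Attach evidentiality inferred e- (before consonant 'ch') → echakhdi.
Attach tense present ya- → yaechakhdi.
Attach number singular khi- → khiyaechakhdi.
Attach person 2nd person ush- → ushkhiyaechakhdi.
Apply vowel deletion: ushkhiyaechakhdi → ushkhiyechakhdi.
Nasal assimilation: no change.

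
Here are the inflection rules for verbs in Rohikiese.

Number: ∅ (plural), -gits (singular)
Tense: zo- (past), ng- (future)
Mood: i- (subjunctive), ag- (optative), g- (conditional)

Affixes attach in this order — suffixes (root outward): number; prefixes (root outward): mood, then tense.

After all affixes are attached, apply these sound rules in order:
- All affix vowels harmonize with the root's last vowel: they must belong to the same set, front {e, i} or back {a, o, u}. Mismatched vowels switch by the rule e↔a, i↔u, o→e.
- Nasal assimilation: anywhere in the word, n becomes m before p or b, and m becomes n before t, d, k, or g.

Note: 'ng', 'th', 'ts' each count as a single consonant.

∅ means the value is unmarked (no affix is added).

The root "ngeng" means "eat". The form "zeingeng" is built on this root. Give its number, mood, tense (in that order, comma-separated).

plural, subjunctive, past

Segment: zo-i-ngeng.
number: ∅ → plural.
mood: i- → subjunctive.
tense: zo- → past.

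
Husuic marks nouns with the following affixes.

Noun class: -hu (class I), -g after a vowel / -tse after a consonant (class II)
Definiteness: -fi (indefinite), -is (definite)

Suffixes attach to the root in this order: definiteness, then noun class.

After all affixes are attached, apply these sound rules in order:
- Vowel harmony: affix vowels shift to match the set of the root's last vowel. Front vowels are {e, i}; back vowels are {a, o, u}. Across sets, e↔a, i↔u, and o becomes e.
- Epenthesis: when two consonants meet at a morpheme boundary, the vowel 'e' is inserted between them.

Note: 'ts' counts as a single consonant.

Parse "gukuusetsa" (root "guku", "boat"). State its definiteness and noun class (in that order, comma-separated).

definite, class II

Segment: guku-is-tse.
definiteness: -is → definite.
noun class: -g/tse → class II.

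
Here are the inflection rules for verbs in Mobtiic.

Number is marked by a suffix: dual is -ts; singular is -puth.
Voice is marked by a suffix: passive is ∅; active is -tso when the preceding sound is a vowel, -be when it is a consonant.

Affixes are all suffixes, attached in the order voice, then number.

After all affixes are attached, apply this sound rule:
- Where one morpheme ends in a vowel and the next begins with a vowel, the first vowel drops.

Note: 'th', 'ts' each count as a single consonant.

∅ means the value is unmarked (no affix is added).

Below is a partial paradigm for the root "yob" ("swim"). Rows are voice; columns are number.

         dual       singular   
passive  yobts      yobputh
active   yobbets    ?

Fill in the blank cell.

yobbeputh

Attach voice active -be (after consonant 'b') → yobbe.
Attach number singular -puth → yobbeputh.
Vowel deletion: no change.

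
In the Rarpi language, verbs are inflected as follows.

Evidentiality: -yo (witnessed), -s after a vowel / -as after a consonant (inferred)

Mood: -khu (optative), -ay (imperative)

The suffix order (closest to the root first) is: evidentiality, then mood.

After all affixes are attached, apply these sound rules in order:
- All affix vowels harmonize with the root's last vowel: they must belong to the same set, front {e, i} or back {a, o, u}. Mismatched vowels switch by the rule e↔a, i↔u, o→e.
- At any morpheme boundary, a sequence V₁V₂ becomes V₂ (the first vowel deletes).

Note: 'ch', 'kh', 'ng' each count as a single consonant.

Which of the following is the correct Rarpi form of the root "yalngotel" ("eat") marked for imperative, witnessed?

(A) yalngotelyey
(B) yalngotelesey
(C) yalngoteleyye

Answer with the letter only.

A

Attach evidentiality witnessed -yo → yalngotelyo.
Attach mood imperative -ay → yalngotelyoay.
Apply vowel harmony: yalngotelyoay → yalngotelyeey.
Apply vowel deletion: yalngotelyeey → yalngotelyey.
So the correct form is yalngotelyey, option (A).
(B) yalngotelesey is wrong: it uses inferred instead of witnessed for evidentiality.
(C) yalngoteleyye is wrong: it has the affixes in the wrong order.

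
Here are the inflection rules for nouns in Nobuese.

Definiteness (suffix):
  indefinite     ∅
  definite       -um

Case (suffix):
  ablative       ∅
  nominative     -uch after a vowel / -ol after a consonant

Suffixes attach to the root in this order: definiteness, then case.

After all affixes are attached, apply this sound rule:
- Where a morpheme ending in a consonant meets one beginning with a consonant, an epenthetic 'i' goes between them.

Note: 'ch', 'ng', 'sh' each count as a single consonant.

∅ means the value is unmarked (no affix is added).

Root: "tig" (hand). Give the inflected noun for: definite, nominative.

Attach definiteness definite -um → tigum.
Attach case nominative -ol (after consonant 'm') → tigumol.
Epenthesis: no change.

tigumol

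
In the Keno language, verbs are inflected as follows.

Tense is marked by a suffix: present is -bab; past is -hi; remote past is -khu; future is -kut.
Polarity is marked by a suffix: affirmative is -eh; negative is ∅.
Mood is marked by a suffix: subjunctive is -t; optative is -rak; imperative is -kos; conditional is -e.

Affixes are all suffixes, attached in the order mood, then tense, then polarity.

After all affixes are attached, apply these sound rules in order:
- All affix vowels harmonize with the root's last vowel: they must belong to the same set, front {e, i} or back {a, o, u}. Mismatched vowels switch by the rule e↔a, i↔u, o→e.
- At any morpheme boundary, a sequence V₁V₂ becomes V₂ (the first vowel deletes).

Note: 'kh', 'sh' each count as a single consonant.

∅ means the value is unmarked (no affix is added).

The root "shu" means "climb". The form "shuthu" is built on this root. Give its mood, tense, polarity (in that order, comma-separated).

subjunctive, past, negative

Segment: shu-t-hi.
mood: -t → subjunctive.
tense: -hi → past.
polarity: ∅ → negative.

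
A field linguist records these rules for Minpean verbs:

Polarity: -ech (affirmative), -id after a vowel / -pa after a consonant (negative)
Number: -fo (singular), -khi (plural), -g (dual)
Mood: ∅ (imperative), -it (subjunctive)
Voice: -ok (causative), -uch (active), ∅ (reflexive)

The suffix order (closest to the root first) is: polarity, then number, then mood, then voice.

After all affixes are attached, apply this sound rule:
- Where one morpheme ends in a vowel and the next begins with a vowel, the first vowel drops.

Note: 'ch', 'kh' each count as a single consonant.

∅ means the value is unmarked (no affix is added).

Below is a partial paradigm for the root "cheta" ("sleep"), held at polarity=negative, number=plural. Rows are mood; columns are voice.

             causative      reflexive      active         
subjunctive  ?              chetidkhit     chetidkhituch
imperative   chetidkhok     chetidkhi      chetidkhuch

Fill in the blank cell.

Attach polarity negative -id (after vowel 'a') → chetaid.
Attach number plural -khi → chetaidkhi.
Attach mood subjunctive -it → chetaidkhiit.
Attach voice causative -ok → chetaidkhiitok.
Apply vowel deletion: chetaidkhiitok → chetidkhitok.

chetidkhitok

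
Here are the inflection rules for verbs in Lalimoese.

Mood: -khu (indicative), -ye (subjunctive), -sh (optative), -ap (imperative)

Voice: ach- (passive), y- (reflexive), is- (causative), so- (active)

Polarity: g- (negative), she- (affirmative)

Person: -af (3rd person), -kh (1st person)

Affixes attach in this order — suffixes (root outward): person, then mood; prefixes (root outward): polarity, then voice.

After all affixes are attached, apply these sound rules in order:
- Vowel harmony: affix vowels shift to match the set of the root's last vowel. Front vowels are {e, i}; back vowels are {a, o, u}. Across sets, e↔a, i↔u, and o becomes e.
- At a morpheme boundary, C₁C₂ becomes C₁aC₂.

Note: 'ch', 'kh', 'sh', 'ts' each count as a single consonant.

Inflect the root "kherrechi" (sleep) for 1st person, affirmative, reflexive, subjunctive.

yashekherrechikhaye

Attach person 1st person -kh → kherrechikh.
Attach mood subjunctive -ye → kherrechikhye.
Attach polarity affirmative she- → shekherrechikhye.
Attach voice reflexive y- → yshekherrechikhye.
Vowel harmony: no change.
Apply epenthesis: yshekherrechikhye → yashekherrechikhaye.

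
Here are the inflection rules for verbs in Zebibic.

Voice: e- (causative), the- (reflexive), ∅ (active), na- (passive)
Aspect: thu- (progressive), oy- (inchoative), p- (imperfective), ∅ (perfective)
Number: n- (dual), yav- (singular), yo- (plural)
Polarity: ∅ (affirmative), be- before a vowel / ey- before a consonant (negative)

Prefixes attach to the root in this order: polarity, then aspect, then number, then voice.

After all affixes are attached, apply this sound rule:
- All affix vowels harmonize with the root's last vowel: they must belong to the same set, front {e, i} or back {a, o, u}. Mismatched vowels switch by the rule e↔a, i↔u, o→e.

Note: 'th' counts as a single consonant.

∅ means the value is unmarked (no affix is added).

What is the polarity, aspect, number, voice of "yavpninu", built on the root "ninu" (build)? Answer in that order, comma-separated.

Segment: yav-p-ninu.
polarity: ∅ → affirmative.
aspect: p- → imperfective.
number: yav- → singular.
voice: ∅ → active.

affirmative, imperfective, singular, active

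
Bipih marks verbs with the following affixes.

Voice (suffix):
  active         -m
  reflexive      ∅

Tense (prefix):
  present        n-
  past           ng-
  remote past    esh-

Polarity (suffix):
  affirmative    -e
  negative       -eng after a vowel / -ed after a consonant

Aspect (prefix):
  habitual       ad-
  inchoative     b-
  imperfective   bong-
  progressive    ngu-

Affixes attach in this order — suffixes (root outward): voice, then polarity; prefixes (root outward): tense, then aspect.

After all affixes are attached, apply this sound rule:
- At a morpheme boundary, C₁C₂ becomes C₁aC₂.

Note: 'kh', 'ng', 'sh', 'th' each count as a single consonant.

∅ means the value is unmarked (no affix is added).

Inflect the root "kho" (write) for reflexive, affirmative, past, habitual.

adangakhoe

voice = reflexive: zero marking, form stays kho.
Attach tense past ng- → ngkho.
Attach aspect habitual ad- → adngkho.
Attach polarity affirmative -e → adngkhoe.
Apply epenthesis: adngkhoe → adangakhoe.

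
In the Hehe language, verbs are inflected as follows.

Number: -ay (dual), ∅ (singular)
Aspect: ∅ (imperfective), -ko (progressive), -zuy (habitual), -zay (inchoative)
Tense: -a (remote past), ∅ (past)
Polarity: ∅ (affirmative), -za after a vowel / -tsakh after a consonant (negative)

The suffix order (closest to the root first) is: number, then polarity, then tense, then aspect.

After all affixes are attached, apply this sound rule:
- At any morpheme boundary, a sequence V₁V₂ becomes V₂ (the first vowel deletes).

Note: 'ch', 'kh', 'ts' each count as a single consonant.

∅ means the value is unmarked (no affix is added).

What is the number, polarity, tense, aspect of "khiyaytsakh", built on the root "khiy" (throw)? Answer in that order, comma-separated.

Segment: khiy-ay-tsakh.
number: -ay → dual.
polarity: -za/tsakh → negative.
tense: ∅ → past.
aspect: ∅ → imperfective.

dual, negative, past, imperfective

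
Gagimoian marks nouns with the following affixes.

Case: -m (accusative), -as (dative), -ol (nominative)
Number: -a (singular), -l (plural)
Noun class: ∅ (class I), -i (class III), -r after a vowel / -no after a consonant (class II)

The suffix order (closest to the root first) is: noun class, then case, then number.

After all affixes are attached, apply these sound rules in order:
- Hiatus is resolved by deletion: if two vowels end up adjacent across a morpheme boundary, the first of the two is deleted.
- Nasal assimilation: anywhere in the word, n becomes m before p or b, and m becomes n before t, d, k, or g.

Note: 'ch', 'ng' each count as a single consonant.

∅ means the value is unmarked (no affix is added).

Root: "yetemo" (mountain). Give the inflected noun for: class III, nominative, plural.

yetemoll

Attach noun class class III -i → yetemoi.
Attach case nominative -ol → yetemoiol.
Attach number plural -l → yetemoioll.
Apply vowel deletion: yetemoioll → yetemoll.
Nasal assimilation: no change.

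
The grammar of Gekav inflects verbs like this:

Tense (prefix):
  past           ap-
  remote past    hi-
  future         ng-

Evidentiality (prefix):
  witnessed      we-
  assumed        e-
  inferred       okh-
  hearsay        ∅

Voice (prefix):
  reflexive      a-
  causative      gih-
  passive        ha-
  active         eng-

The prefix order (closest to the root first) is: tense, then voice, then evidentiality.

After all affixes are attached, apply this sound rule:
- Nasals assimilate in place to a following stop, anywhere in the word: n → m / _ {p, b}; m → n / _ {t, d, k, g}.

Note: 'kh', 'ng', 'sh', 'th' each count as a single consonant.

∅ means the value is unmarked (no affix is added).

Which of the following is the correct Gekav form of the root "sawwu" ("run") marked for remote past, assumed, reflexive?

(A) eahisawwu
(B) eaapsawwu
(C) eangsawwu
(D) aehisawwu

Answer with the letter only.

Attach tense remote past hi- → hisawwu.
Attach voice reflexive a- → ahisawwu.
Attach evidentiality assumed e- → eahisawwu.
Nasal assimilation: no change.
So the correct form is eahisawwu, option (A).
(D) aehisawwu is wrong: it has the affixes in the wrong order.
(C) eangsawwu is wrong: it uses future instead of remote past for tense.
(B) eaapsawwu is wrong: it uses past instead of remote past for tense.

A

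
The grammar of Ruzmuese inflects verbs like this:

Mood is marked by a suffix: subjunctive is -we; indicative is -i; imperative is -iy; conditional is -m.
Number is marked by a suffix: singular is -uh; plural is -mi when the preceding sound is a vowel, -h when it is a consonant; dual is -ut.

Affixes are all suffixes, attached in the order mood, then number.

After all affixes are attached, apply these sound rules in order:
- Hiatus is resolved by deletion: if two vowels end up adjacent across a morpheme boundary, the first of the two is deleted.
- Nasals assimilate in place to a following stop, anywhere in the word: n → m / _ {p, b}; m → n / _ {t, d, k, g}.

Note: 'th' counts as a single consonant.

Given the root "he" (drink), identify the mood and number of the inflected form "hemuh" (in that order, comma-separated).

conditional, singular

Segment: he-m-uh.
mood: -m → conditional.
number: -uh → singular.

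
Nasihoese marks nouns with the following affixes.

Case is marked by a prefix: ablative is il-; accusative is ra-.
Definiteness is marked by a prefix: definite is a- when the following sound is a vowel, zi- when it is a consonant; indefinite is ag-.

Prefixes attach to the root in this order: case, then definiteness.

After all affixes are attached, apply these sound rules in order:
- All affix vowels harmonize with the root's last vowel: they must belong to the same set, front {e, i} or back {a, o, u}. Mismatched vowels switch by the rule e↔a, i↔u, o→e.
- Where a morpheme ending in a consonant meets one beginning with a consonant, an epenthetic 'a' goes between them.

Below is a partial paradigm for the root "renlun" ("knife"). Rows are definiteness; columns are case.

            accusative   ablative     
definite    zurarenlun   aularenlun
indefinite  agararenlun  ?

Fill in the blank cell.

Attach case ablative il- → ilrenlun.
Attach definiteness indefinite ag- → agilrenlun.
Apply vowel harmony: agilrenlun → agulrenlun.
Apply epenthesis: agulrenlun → agularenlun.

agularenlun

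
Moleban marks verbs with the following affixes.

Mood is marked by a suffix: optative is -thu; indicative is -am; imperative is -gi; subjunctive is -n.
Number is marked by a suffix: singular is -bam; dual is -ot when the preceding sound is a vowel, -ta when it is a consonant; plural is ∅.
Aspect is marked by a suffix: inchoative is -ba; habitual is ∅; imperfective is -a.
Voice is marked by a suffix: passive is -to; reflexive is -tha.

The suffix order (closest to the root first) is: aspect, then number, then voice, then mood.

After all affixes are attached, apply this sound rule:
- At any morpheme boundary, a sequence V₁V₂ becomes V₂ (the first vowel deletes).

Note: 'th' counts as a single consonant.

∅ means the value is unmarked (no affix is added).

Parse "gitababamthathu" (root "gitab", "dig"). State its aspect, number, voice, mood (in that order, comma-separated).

imperfective, singular, reflexive, optative

Segment: gitab-a-bam-tha-thu.
aspect: -a → imperfective.
number: -bam → singular.
voice: -tha → reflexive.
mood: -thu → optative.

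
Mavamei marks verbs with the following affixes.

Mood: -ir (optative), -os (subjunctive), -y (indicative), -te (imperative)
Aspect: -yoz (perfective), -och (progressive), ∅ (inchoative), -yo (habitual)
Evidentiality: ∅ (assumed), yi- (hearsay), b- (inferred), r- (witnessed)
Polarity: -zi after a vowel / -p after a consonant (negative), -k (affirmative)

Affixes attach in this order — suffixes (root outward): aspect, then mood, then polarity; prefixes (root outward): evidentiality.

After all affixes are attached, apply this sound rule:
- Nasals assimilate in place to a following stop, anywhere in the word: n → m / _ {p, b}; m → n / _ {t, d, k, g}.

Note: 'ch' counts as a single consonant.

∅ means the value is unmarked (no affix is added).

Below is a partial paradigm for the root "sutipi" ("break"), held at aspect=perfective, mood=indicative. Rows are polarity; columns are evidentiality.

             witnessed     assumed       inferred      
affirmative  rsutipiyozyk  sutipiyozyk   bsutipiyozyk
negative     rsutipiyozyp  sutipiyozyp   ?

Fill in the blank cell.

Attach evidentiality inferred b- → bsutipi.
Attach aspect perfective -yoz → bsutipiyoz.
Attach mood indicative -y → bsutipiyozy.
Attach polarity negative -p (after consonant 'y') → bsutipiyozyp.
Nasal assimilation: no change.

bsutipiyozyp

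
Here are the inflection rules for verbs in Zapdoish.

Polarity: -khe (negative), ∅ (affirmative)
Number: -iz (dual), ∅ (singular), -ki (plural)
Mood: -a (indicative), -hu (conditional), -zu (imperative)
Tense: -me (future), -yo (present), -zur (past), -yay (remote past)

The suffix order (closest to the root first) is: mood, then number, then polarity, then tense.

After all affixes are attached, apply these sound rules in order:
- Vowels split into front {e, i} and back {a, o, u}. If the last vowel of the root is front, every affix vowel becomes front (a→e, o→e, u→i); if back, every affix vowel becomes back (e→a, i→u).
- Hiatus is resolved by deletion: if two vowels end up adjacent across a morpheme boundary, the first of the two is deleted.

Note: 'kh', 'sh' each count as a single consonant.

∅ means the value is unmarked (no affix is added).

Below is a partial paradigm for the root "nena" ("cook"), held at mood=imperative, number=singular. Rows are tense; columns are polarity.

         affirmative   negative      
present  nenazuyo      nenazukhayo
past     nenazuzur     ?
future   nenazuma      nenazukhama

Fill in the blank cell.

nenazukhazur

Attach mood imperative -zu → nenazu.
number = singular: zero marking, form stays nenazu.
Attach polarity negative -khe → nenazukhe.
Attach tense past -zur → nenazukhezur.
Apply vowel harmony: nenazukhezur → nenazukhazur.
Vowel deletion: no change.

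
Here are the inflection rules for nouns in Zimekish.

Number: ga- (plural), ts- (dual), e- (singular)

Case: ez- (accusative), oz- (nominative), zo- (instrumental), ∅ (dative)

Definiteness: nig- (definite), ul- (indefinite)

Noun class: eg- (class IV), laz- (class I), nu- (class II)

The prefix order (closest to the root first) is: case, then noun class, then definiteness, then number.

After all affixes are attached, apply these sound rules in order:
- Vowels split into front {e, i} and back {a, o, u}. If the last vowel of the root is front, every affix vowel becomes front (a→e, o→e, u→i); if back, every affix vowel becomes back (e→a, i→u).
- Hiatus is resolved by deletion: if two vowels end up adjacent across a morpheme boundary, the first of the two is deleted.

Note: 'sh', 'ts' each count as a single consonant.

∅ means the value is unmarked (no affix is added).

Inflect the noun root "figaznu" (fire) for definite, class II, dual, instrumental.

tsnugnuzofigaznu

Attach case instrumental zo- → zofigaznu.
Attach noun class class II nu- → nuzofigaznu.
Attach definiteness definite nig- → nignuzofigaznu.
Attach number dual ts- → tsnignuzofigaznu.
Apply vowel harmony: tsnignuzofigaznu → tsnugnuzofigaznu.
Vowel deletion: no change.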